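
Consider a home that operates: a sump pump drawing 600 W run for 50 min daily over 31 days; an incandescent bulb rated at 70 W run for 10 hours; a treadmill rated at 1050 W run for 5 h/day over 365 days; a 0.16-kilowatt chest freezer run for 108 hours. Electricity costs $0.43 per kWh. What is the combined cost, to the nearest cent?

$838.38

sump pump: Runtime = 50 min × 31 = 1550 min = 25.833333… h
sump pump: 0.6 kW × 25.833333… h = 15.5 kWh
incandescent bulb: 0.07 kW × 10 h = 0.7 kWh
treadmill: Runtime = 5 h/day × 365 days = 1825 h
treadmill: 1.05 kW × 1825 h = 1916.25 kWh
chest freezer: 0.16 kW × 108 h = 17.28 kWh
Total energy = 1949.73 kWh
Cost = 1949.73 × $0.43 = $838.38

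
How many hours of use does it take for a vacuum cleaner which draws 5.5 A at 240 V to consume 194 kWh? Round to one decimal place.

147.0 h

Power = 5.5 A × 240 V = 1320 W = 1.32 kW
Hours = 194 kWh ÷ 1.32 kW = 147.0 h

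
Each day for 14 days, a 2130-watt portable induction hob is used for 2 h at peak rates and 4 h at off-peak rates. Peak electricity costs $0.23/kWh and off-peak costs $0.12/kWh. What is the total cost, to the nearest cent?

Peak energy = 2.13 kW × 2 h × 14 = 59.64 kWh
Off-peak energy = 2.13 kW × 4 h × 14 = 119.28 kWh
Cost = 59.64 × $0.23 + 119.28 × $0.12 = $13.7172 + $14.3136 = $28.03

$28.03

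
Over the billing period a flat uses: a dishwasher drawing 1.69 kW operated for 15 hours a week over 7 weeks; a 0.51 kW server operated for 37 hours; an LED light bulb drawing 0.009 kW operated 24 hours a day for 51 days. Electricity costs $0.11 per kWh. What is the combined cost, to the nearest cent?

$22.81

dishwasher: Runtime = 15 h/week × 7 weeks = 105 h
dishwasher: 1.69 kW × 105 h = 177.45 kWh
server: 0.51 kW × 37 h = 18.87 kWh
LED light bulb: Runtime = 24 h × 51 = 1224 h
LED light bulb: 0.009 kW × 1224 h = 11.016 kWh
Total energy = 207.336 kWh
Cost = 207.336 × $0.11 = $22.81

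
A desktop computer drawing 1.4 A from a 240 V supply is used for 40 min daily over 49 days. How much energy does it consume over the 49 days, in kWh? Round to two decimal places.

Power = 1.4 A × 240 V = 336 W = 0.336 kW
Runtime = 40 min × 49 = 1960 min = 32.666666… h
Energy = 0.336 kW × 32.666666… h = 10.976 kWh ≈ 10.98 kWh

10.98 kWh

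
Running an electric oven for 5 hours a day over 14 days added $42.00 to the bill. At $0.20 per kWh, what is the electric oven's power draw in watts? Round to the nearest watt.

3000 W

Energy = $42.00 ÷ $0.20/kWh = 210 kWh
Runtime = 5 h/day × 14 days = 70 h
Power = 210 kWh ÷ 70 h = 3 kW = 3000 W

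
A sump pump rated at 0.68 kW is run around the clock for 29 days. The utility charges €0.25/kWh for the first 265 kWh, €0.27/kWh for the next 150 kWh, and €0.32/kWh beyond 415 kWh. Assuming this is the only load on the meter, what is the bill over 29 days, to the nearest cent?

€125.40

Runtime = 24 h × 29 = 696 h
Energy = 0.68 kW × 696 h = 473.28 kWh
Tier 1 (0–265 kWh): 265 × €0.25 = €66.25
Tier 2 (265–415 kWh): 150 × €0.27 = €40.5
Above 415 kWh: 58.28 × €0.32 = €18.6496
Bill = €125.40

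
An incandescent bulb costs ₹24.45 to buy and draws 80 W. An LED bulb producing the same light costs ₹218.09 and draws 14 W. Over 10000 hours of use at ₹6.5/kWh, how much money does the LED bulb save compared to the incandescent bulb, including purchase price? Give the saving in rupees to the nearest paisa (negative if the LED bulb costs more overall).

incandescent bulb: ₹24.45 + (80/1000) kW × 10000 h × ₹6.5 = ₹24.45 + ₹5200 = ₹5224.45
LED bulb: ₹218.09 + (14/1000) kW × 10000 h × ₹6.5 = ₹218.09 + ₹910 = ₹1128.09
Saving = ₹5224.45 − ₹1128.09 = ₹4096.36

₹4096.36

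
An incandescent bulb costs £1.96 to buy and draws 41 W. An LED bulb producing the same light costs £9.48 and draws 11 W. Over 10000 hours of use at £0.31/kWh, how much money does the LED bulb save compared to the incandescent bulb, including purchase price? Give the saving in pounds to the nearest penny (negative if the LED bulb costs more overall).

£85.48

incandescent bulb: £1.96 + (41/1000) kW × 10000 h × £0.31 = £1.96 + £127.1 = £129.06
LED bulb: £9.48 + (11/1000) kW × 10000 h × £0.31 = £9.48 + £34.1 = £43.58
Saving = £129.06 − £43.58 = £85.48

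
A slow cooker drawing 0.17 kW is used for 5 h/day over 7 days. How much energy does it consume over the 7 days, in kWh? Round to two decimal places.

Runtime = 5 h/day × 7 days = 35 h
Energy = 0.17 kW × 35 h = 5.95 kWh

5.95 kWh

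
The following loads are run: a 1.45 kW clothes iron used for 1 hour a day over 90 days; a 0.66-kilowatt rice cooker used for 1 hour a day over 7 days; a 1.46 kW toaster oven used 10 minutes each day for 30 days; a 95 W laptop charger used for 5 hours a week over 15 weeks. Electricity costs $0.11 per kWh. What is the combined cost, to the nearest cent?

$16.45

clothes iron: Runtime = 1 h/day × 90 days = 90 h
clothes iron: 1.45 kW × 90 h = 130.5 kWh
rice cooker: Runtime = 1 h/day × 7 days = 7 h
rice cooker: 0.66 kW × 7 h = 4.62 kWh
toaster oven: Runtime = 10 min × 30 = 300 min = 5 h
toaster oven: 1.46 kW × 5 h = 7.3 kWh
laptop charger: Runtime = 5 h/week × 15 weeks = 75 h
laptop charger: 0.095 kW × 75 h = 7.125 kWh
Total energy = 149.545 kWh
Cost = 149.545 × $0.11 = $16.45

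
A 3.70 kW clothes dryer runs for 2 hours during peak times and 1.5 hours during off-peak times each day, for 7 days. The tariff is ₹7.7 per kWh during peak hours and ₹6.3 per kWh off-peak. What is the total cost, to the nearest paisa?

Peak energy = 3.7 kW × 2 h × 7 = 51.8 kWh
Off-peak energy = 3.7 kW × 1.5 h × 7 = 38.85 kWh
Cost = 51.8 × ₹7.7 + 38.85 × ₹6.3 = ₹398.86 + ₹244.755 = ₹643.62

₹643.62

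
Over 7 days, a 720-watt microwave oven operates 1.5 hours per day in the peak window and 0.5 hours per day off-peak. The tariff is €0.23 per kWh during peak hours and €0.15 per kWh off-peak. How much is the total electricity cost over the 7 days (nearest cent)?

€2.12

Peak energy = 0.72 kW × 1.5 h × 7 = 7.56 kWh
Off-peak energy = 0.72 kW × 0.5 h × 7 = 2.52 kWh
Cost = 7.56 × €0.23 + 2.52 × €0.15 = €1.7388 + €0.378 = €2.12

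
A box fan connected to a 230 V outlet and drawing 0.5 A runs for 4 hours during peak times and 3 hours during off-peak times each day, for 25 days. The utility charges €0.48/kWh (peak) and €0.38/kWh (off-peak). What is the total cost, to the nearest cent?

€8.80

Power = 0.5 A × 230 V = 115 W = 0.115 kW
Peak energy = 0.115 kW × 4 h × 25 = 11.5 kWh
Off-peak energy = 0.115 kW × 3 h × 25 = 8.625 kWh
Cost = 11.5 × €0.48 + 8.625 × €0.38 = €5.52 + €3.2775 = €8.80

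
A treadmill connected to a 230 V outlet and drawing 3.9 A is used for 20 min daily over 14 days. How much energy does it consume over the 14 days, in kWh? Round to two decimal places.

4.19 kWh

Power = 3.9 A × 230 V = 897 W = 0.897 kW
Runtime = 20 min × 14 = 280 min = 4.666666… h
Energy = 0.897 kW × 4.666666… h = 4.186 kWh ≈ 4.19 kWh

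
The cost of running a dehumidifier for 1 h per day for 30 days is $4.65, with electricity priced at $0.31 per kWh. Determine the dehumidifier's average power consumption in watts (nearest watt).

Energy = $4.65 ÷ $0.31/kWh = 15 kWh
Runtime = 1 h/day × 30 days = 30 h
Power = 15 kWh ÷ 30 h = 0.5 kW = 500 W

500 W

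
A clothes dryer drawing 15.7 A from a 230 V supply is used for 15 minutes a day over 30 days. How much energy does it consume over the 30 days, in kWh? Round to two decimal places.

27.08 kWh

Power = 15.7 A × 230 V = 3611 W = 3.611 kW
Runtime = 15 min × 30 = 450 min = 7.5 h
Energy = 3.611 kW × 7.5 h = 27.0825 kWh ≈ 27.08 kWh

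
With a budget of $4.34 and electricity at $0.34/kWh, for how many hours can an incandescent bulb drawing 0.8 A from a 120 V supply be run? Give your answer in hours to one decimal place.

Power = 0.8 A × 120 V = 96 W = 0.096 kW
Energy available = $4.34 ÷ $0.34/kWh = 12.7647 kWh
Hours = 12.7647 kWh ÷ 0.096 kW = 133.0 h

133.0 h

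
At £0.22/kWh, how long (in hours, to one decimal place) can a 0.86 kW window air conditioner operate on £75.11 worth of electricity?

Energy available = £75.11 ÷ £0.22/kWh = 341.4091 kWh
Hours = 341.4091 kWh ÷ 0.86 kW = 397.0 h

397.0 h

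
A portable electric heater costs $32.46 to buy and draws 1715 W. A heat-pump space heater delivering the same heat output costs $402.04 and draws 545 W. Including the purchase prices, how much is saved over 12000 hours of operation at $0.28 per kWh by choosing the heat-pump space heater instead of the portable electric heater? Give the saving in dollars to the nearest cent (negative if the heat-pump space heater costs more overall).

portable electric heater: $32.46 + (1715/1000) kW × 12000 h × $0.28 = $32.46 + $5762.4 = $5794.86
heat-pump space heater: $402.04 + (545/1000) kW × 12000 h × $0.28 = $402.04 + $1831.2 = $2233.24
Saving = $5794.86 − $2233.24 = $3561.62

$3561.62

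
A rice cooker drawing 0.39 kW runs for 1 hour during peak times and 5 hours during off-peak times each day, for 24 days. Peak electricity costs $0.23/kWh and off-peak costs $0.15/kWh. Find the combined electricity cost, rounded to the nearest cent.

Peak energy = 0.39 kW × 1 h × 24 = 9.36 kWh
Off-peak energy = 0.39 kW × 5 h × 24 = 46.8 kWh
Cost = 9.36 × $0.23 + 46.8 × $0.15 = $2.1528 + $7.02 = $9.17

$9.17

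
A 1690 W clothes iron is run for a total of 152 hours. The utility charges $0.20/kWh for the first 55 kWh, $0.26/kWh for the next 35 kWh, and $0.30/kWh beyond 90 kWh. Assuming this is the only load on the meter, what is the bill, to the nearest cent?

$70.16

Energy = 1.69 kW × 152 h = 256.88 kWh
Tier 1 (0–55 kWh): 55 × $0.20 = $11
Tier 2 (55–90 kWh): 35 × $0.26 = $9.1
Above 90 kWh: 166.88 × $0.30 = $50.064
Bill = $70.16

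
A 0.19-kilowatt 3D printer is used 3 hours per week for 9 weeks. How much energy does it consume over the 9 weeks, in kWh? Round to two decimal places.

Runtime = 3 h/week × 9 weeks = 27 h
Energy = 0.19 kW × 27 h = 5.13 kWh

5.13 kWh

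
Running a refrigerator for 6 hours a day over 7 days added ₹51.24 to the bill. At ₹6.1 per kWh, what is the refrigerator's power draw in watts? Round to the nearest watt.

Energy = ₹51.24 ÷ ₹6.1/kWh = 8.4 kWh
Runtime = 6 h/day × 7 days = 42 h
Power = 8.4 kWh ÷ 42 h = 0.2 kW = 200 W

200 W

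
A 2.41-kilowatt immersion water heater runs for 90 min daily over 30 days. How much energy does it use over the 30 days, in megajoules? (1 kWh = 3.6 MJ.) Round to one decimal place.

390.4 MJ

Runtime = 90 min × 30 = 2700 min = 45 h
Energy = 2.41 kW × 45 h = 108.45 kWh
= 108.45 × 3.6 MJ = 390.4 MJ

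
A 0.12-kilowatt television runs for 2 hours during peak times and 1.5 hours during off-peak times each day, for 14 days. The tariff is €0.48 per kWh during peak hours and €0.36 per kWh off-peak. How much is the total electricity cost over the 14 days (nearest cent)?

Peak energy = 0.12 kW × 2 h × 14 = 3.36 kWh
Off-peak energy = 0.12 kW × 1.5 h × 14 = 2.52 kWh
Cost = 3.36 × €0.48 + 2.52 × €0.36 = €1.6128 + €0.9072 = €2.52

€2.52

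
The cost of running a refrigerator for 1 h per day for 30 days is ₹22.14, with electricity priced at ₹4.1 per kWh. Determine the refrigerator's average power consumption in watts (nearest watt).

Energy = ₹22.14 ÷ ₹4.1/kWh = 5.4 kWh
Runtime = 1 h/day × 30 days = 30 h
Power = 5.4 kWh ÷ 30 h = 0.18 kW = 180 W

180 W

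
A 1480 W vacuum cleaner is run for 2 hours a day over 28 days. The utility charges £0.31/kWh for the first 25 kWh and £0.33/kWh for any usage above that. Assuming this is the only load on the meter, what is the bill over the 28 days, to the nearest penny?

£26.85

Runtime = 2 h/day × 28 days = 56 h
Energy = 1.48 kW × 56 h = 82.88 kWh
Tier 1 (0–25 kWh): 25 × £0.31 = £7.75
Above 25 kWh: 57.88 × £0.33 = £19.1004
Bill = £26.85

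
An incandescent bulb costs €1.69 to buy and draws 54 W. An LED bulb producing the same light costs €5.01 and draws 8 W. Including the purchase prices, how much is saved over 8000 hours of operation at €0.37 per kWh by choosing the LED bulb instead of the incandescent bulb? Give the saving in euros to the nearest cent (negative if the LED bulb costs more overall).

incandescent bulb: €1.69 + (54/1000) kW × 8000 h × €0.37 = €1.69 + €159.84 = €161.53
LED bulb: €5.01 + (8/1000) kW × 8000 h × €0.37 = €5.01 + €23.68 = €28.69
Saving = €161.53 − €28.69 = €132.84

€132.84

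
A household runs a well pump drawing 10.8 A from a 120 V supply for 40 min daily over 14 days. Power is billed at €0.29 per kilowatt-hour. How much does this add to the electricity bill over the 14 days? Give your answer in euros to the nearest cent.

€3.51

Power = 10.8 A × 120 V = 1296 W = 1.296 kW
Runtime = 40 min × 14 = 560 min = 9.333333… h
Energy = 1.296 kW × 9.333333… h = 12.096 kWh
Cost = 12.096 kWh × €0.29/kWh = €3.51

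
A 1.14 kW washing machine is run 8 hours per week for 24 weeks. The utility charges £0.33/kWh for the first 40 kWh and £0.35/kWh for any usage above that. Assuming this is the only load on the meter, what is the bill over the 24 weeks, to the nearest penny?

Runtime = 8 h/week × 24 weeks = 192 h
Energy = 1.14 kW × 192 h = 218.88 kWh
Tier 1 (0–40 kWh): 40 × £0.33 = £13.2
Above 40 kWh: 178.88 × £0.35 = £62.608
Bill = £75.81

£75.81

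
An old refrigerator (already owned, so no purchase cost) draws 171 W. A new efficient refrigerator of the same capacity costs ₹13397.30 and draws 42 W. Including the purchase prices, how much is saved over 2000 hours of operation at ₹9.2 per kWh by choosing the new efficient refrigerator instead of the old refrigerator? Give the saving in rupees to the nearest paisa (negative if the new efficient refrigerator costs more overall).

old refrigerator: ₹0.00 + (171/1000) kW × 2000 h × ₹9.2 = ₹0.00 + ₹3146.4 = ₹3146.4
new efficient refrigerator: ₹13397.30 + (42/1000) kW × 2000 h × ₹9.2 = ₹13397.30 + ₹772.8 = ₹14170.1
Saving = ₹3146.4 − ₹14170.1 = −₹11023.7

-₹11023.70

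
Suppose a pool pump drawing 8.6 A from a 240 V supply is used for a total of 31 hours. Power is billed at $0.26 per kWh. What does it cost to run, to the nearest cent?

Power = 8.6 A × 240 V = 2064 W = 2.064 kW
Energy = 2.064 kW × 31 h = 63.984 kWh
Cost = 63.984 kWh × $0.26/kWh = $16.64

$16.64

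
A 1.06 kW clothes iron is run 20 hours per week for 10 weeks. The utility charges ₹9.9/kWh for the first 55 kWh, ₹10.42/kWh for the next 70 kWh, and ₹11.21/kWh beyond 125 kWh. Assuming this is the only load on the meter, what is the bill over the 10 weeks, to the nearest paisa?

₹2249.17

Runtime = 20 h/week × 10 weeks = 200 h
Energy = 1.06 kW × 200 h = 212 kWh
Tier 1 (0–55 kWh): 55 × ₹9.9 = ₹544.5
Tier 2 (55–125 kWh): 70 × ₹10.42 = ₹729.4
Above 125 kWh: 87 × ₹11.21 = ₹975.27
Bill = ₹2249.17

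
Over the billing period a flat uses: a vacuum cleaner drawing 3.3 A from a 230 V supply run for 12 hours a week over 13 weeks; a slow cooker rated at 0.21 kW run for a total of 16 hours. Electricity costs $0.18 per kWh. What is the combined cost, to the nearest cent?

$21.92

vacuum cleaner: Power = 3.3 A × 230 V = 759 W = 0.759 kW
vacuum cleaner: Runtime = 12 h/week × 13 weeks = 156 h
vacuum cleaner: 0.759 kW × 156 h = 118.404 kWh
slow cooker: 0.21 kW × 16 h = 3.36 kWh
Total energy = 121.764 kWh
Cost = 121.764 × $0.18 = $21.92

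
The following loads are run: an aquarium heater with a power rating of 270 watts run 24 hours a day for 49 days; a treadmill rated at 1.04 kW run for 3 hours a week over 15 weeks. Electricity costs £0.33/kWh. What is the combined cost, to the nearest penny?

£120.23

aquarium heater: Runtime = 24 h × 49 = 1176 h
aquarium heater: 0.27 kW × 1176 h = 317.52 kWh
treadmill: Runtime = 3 h/week × 15 weeks = 45 h
treadmill: 1.04 kW × 45 h = 46.8 kWh
Total energy = 364.32 kWh
Cost = 364.32 × £0.33 = £120.23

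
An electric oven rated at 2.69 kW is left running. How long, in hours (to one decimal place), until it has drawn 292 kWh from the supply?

Hours = 292 kWh ÷ 2.69 kW = 108.6 h

108.6 h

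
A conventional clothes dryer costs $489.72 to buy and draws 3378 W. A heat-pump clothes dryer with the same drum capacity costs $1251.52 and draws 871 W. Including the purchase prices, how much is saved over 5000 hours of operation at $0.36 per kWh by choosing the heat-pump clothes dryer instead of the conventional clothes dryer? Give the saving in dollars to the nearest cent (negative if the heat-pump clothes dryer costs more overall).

conventional clothes dryer: $489.72 + (3378/1000) kW × 5000 h × $0.36 = $489.72 + $6080.4 = $6570.12
heat-pump clothes dryer: $1251.52 + (871/1000) kW × 5000 h × $0.36 = $1251.52 + $1567.8 = $2819.32
Saving = $6570.12 − $2819.32 = $3750.8

$3750.80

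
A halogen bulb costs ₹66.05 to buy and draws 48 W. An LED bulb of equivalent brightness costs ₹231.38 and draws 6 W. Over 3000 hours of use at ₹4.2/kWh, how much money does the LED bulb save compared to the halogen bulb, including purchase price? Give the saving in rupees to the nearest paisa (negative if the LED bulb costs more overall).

halogen bulb: ₹66.05 + (48/1000) kW × 3000 h × ₹4.2 = ₹66.05 + ₹604.8 = ₹670.85
LED bulb: ₹231.38 + (6/1000) kW × 3000 h × ₹4.2 = ₹231.38 + ₹75.6 = ₹306.98
Saving = ₹670.85 − ₹306.98 = ₹363.87

₹363.87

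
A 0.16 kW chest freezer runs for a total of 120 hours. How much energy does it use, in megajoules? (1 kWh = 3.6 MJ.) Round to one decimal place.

69.1 MJ

Energy = 0.16 kW × 120 h = 19.2 kWh
= 19.2 × 3.6 MJ = 69.1 MJ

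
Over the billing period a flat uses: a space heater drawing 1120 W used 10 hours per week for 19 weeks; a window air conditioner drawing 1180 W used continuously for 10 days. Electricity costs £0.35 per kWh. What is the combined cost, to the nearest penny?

£173.60

space heater: Runtime = 10 h/week × 19 weeks = 190 h
space heater: 1.12 kW × 190 h = 212.8 kWh
window air conditioner: Runtime = 24 h × 10 = 240 h
window air conditioner: 1.18 kW × 240 h = 283.2 kWh
Total energy = 496 kWh
Cost = 496 × £0.35 = £173.60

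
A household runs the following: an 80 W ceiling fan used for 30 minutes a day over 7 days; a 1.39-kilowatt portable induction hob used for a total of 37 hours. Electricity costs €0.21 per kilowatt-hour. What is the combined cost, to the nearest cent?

€10.86

ceiling fan: Runtime = 30 min × 7 = 210 min = 3.5 h
ceiling fan: 0.08 kW × 3.5 h = 0.28 kWh
portable induction hob: 1.39 kW × 37 h = 51.43 kWh
Total energy = 51.71 kWh
Cost = 51.71 × €0.21 = €10.86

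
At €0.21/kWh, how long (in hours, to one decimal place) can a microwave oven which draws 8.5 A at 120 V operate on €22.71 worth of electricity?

Power = 8.5 A × 120 V = 1020 W = 1.02 kW
Energy available = €22.71 ÷ €0.21/kWh = 108.1429 kWh
Hours = 108.1429 kWh ÷ 1.02 kW = 106.0 h

106.0 h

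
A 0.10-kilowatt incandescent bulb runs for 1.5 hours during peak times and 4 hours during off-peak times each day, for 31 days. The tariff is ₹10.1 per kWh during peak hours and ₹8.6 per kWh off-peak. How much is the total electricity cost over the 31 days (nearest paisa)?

Peak energy = 0.1 kW × 1.5 h × 31 = 4.65 kWh
Off-peak energy = 0.1 kW × 4 h × 31 = 12.4 kWh
Cost = 4.65 × ₹10.1 + 12.4 × ₹8.6 = ₹46.965 + ₹106.64 = ₹153.61

₹153.61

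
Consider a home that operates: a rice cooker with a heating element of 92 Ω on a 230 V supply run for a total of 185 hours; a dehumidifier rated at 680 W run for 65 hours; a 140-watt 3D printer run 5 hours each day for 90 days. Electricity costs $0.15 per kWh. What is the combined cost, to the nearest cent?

$32.04

rice cooker: Power = V²/R = 230²/92 = 575 W = 0.575 kW
rice cooker: 0.575 kW × 185 h = 106.375 kWh
dehumidifier: 0.68 kW × 65 h = 44.2 kWh
3D printer: Runtime = 5 h/day × 90 days = 450 h
3D printer: 0.14 kW × 450 h = 63 kWh
Total energy = 213.575 kWh
Cost = 213.575 × $0.15 = $32.04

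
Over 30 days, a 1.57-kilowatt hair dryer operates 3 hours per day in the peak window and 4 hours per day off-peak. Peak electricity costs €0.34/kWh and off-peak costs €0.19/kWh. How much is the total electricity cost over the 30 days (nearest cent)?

€83.84

Peak energy = 1.57 kW × 3 h × 30 = 141.3 kWh
Off-peak energy = 1.57 kW × 4 h × 30 = 188.4 kWh
Cost = 141.3 × €0.34 + 188.4 × €0.19 = €48.042 + €35.796 = €83.84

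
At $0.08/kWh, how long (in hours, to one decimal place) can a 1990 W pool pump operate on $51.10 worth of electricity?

321.0 h

Energy available = $51.10 ÷ $0.08/kWh = 638.75 kWh
Hours = 638.75 kWh ÷ 1.99 kW = 321.0 h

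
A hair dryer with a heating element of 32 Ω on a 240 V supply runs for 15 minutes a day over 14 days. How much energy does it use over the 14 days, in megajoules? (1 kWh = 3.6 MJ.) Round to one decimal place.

22.7 MJ

Power = V²/R = 240²/32 = 1800 W = 1.8 kW
Runtime = 15 min × 14 = 210 min = 3.5 h
Energy = 1.8 kW × 3.5 h = 6.3 kWh
= 6.3 × 3.6 MJ = 22.7 MJ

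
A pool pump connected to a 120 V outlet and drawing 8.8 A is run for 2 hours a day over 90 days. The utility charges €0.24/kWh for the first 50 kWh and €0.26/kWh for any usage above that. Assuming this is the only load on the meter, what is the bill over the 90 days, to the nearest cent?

€48.42

Power = 8.8 A × 120 V = 1056 W = 1.056 kW
Runtime = 2 h/day × 90 days = 180 h
Energy = 1.056 kW × 180 h = 190.08 kWh
Tier 1 (0–50 kWh): 50 × €0.24 = €12
Above 50 kWh: 140.08 × €0.26 = €36.4208
Bill = €48.42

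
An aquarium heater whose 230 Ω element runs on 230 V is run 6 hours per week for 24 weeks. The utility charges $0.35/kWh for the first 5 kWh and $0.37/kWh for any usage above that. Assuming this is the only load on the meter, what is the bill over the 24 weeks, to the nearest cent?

$12.15

Power = V²/R = 230²/230 = 230 W = 0.23 kW
Runtime = 6 h/week × 24 weeks = 144 h
Energy = 0.23 kW × 144 h = 33.12 kWh
Tier 1 (0–5 kWh): 5 × $0.35 = $1.75
Above 5 kWh: 28.12 × $0.37 = $10.4044
Bill = $12.15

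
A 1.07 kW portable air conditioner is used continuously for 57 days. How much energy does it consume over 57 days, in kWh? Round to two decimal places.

Runtime = 24 h × 57 = 1368 h
Energy = 1.07 kW × 1368 h = 1463.76 kWh

1463.76 kWh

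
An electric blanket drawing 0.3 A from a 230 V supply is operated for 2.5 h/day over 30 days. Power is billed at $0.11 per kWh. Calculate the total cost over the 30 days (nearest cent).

$0.57

Power = 0.3 A × 230 V = 69 W = 0.069 kW
Runtime = 2.5 h/day × 30 days = 75 h
Energy = 0.069 kW × 75 h = 5.175 kWh
Cost = 5.175 kWh × $0.11/kWh = $0.57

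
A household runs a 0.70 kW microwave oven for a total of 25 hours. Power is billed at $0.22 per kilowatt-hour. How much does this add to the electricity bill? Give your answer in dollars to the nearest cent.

$3.85

Energy = 0.7 kW × 25 h = 17.5 kWh
Cost = 17.5 kWh × $0.22/kWh = $3.85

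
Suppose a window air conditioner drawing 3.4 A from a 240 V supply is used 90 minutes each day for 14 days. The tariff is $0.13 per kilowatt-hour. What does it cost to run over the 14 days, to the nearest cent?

$2.23

Power = 3.4 A × 240 V = 816 W = 0.816 kW
Runtime = 90 min × 14 = 1260 min = 21 h
Energy = 0.816 kW × 21 h = 17.136 kWh
Cost = 17.136 kWh × $0.13/kWh = $2.23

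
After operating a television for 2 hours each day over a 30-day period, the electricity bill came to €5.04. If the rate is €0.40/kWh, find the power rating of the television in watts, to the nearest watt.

Energy = €5.04 ÷ €0.40/kWh = 12.6 kWh
Runtime = 2 h/day × 30 days = 60 h
Power = 12.6 kWh ÷ 60 h = 0.21 kW = 210 W

210 W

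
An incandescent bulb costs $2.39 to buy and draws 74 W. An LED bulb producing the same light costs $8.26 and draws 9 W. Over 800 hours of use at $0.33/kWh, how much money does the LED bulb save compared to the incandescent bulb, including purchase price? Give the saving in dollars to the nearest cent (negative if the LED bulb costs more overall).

incandescent bulb: $2.39 + (74/1000) kW × 800 h × $0.33 = $2.39 + $19.536 = $21.926
LED bulb: $8.26 + (9/1000) kW × 800 h × $0.33 = $8.26 + $2.376 = $10.636
Saving = $21.926 − $10.636 = $11.29

$11.29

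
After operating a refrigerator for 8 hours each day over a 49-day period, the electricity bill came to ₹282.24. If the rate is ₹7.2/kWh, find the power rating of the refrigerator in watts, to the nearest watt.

Energy = ₹282.24 ÷ ₹7.2/kWh = 39.2 kWh
Runtime = 8 h/day × 49 days = 392 h
Power = 39.2 kWh ÷ 392 h = 0.1 kW = 100 W

100 W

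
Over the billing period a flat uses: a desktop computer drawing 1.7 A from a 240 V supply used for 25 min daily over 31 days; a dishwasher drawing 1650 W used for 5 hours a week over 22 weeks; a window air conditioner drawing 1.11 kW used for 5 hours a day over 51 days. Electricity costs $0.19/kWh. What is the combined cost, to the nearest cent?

desktop computer: Power = 1.7 A × 240 V = 408 W = 0.408 kW
desktop computer: Runtime = 25 min × 31 = 775 min = 12.916666… h
desktop computer: 0.408 kW × 12.916666… h = 5.27 kWh
dishwasher: Runtime = 5 h/week × 22 weeks = 110 h
dishwasher: 1.65 kW × 110 h = 181.5 kWh
window air conditioner: Runtime = 5 h/day × 51 days = 255 h
window air conditioner: 1.11 kW × 255 h = 283.05 kWh
Total energy = 469.82 kWh
Cost = 469.82 × $0.19 = $89.27

$89.27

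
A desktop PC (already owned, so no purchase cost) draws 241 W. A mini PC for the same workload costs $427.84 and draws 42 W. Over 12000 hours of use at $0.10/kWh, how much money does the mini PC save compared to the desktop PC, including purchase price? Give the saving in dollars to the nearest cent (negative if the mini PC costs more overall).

desktop PC: $0.00 + (241/1000) kW × 12000 h × $0.10 = $0.00 + $289.2 = $289.2
mini PC: $427.84 + (42/1000) kW × 12000 h × $0.10 = $427.84 + $50.4 = $478.24
Saving = $289.2 − $478.24 = −$189.04

-$189.04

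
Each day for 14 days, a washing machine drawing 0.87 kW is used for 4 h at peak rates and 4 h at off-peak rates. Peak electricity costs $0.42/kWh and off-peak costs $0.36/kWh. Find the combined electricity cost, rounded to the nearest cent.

$38.00

Peak energy = 0.87 kW × 4 h × 14 = 48.72 kWh
Off-peak energy = 0.87 kW × 4 h × 14 = 48.72 kWh
Cost = 48.72 × $0.42 + 48.72 × $0.36 = $20.4624 + $17.5392 = $38.00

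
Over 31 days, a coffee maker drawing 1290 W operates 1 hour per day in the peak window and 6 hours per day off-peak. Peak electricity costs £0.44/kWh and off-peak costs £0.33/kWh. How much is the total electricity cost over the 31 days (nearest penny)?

Peak energy = 1.29 kW × 1 h × 31 = 39.99 kWh
Off-peak energy = 1.29 kW × 6 h × 31 = 239.94 kWh
Cost = 39.99 × £0.44 + 239.94 × £0.33 = £17.5956 + £79.1802 = £96.78

£96.78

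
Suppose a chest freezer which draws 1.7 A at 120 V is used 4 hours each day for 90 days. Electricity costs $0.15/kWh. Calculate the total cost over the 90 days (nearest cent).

Power = 1.7 A × 120 V = 204 W = 0.204 kW
Runtime = 4 h/day × 90 days = 360 h
Energy = 0.204 kW × 360 h = 73.44 kWh
Cost = 73.44 kWh × $0.15/kWh = $11.02

$11.02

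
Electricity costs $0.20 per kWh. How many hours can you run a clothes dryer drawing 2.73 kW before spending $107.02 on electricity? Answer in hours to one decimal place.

Energy available = $107.02 ÷ $0.20/kWh = 535.1 kWh
Hours = 535.1 kWh ÷ 2.73 kW = 196.0 h

196.0 h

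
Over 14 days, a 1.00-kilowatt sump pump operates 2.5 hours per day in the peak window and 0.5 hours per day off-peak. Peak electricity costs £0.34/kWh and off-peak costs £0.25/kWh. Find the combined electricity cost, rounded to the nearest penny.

Peak energy = 1 kW × 2.5 h × 14 = 35 kWh
Off-peak energy = 1 kW × 0.5 h × 14 = 7 kWh
Cost = 35 × £0.34 + 7 × £0.25 = £11.9 + £1.75 = £13.65

£13.65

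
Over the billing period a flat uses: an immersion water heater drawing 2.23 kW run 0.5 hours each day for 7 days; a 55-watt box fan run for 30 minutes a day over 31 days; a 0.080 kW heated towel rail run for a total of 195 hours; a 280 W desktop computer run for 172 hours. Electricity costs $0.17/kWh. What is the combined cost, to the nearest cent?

immersion water heater: Runtime = 0.5 h/day × 7 days = 3.5 h
immersion water heater: 2.23 kW × 3.5 h = 7.805 kWh
box fan: Runtime = 30 min × 31 = 930 min = 15.5 h
box fan: 0.055 kW × 15.5 h = 0.8525 kWh
heated towel rail: 0.08 kW × 195 h = 15.6 kWh
desktop computer: 0.28 kW × 172 h = 48.16 kWh
Total energy = 72.4175 kWh
Cost = 72.4175 × $0.17 = $12.31

$12.31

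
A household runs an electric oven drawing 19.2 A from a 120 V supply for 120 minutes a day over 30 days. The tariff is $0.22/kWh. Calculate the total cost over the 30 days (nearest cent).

Power = 19.2 A × 120 V = 2304 W = 2.304 kW
Runtime = 120 min × 30 = 3600 min = 60 h
Energy = 2.304 kW × 60 h = 138.24 kWh
Cost = 138.24 kWh × $0.22/kWh = $30.41

$30.41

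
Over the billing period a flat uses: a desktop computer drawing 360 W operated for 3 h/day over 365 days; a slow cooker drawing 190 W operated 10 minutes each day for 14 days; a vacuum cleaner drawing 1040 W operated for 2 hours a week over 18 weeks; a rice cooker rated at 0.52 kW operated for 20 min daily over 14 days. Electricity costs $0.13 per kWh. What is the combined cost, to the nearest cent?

desktop computer: Runtime = 3 h/day × 365 days = 1095 h
desktop computer: 0.36 kW × 1095 h = 394.2 kWh
slow cooker: Runtime = 10 min × 14 = 140 min = 2.333333… h
slow cooker: 0.19 kW × 2.333333… h = 0.443333… kWh
vacuum cleaner: Runtime = 2 h/week × 18 weeks = 36 h
vacuum cleaner: 1.04 kW × 36 h = 37.44 kWh
rice cooker: Runtime = 20 min × 14 = 280 min = 4.666666… h
rice cooker: 0.52 kW × 4.666666… h = 2.426666… kWh
Total energy = 434.51 kWh
Cost = 434.51 × $0.13 = $56.49

$56.49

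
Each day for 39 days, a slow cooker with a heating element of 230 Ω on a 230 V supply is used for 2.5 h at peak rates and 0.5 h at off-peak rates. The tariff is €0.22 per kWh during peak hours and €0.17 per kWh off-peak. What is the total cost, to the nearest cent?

Power = V²/R = 230²/230 = 230 W = 0.23 kW
Peak energy = 0.23 kW × 2.5 h × 39 = 22.425 kWh
Off-peak energy = 0.23 kW × 0.5 h × 39 = 4.485 kWh
Cost = 22.425 × €0.22 + 4.485 × €0.17 = €4.9335 + €0.76245 = €5.70

€5.70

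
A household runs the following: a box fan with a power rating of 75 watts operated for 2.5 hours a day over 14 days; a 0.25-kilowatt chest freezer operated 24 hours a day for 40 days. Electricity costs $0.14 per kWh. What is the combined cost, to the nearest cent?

$33.97

box fan: Runtime = 2.5 h/day × 14 days = 35 h
box fan: 0.075 kW × 35 h = 2.625 kWh
chest freezer: Runtime = 24 h × 40 = 960 h
chest freezer: 0.25 kW × 960 h = 240 kWh
Total energy = 242.625 kWh
Cost = 242.625 × $0.14 = $33.97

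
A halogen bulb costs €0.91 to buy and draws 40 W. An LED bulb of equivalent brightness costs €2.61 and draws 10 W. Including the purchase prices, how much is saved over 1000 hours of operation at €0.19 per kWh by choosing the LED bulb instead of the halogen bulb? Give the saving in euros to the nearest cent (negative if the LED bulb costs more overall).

€4.00

halogen bulb: €0.91 + (40/1000) kW × 1000 h × €0.19 = €0.91 + €7.6 = €8.51
LED bulb: €2.61 + (10/1000) kW × 1000 h × €0.19 = €2.61 + €1.9 = €4.51
Saving = €8.51 − €4.51 = €4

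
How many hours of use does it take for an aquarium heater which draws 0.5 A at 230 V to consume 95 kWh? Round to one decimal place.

Power = 0.5 A × 230 V = 115 W = 0.115 kW
Hours = 95 kWh ÷ 0.115 kW = 826.1 h

826.1 h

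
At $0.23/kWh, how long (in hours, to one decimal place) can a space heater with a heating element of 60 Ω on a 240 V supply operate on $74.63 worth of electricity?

338.0 h

Power = V²/R = 240²/60 = 960 W = 0.96 kW
Energy available = $74.63 ÷ $0.23/kWh = 324.4783 kWh
Hours = 324.4783 kWh ÷ 0.96 kW = 338.0 h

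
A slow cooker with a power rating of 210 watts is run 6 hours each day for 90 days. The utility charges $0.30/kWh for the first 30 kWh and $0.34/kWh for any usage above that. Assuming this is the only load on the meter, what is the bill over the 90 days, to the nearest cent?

$37.36

Runtime = 6 h/day × 90 days = 540 h
Energy = 0.21 kW × 540 h = 113.4 kWh
Tier 1 (0–30 kWh): 30 × $0.30 = $9
Above 30 kWh: 83.4 × $0.34 = $28.356
Bill = $37.36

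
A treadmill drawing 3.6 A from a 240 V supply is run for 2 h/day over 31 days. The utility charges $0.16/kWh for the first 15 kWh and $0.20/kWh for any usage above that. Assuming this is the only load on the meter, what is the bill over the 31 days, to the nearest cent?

Power = 3.6 A × 240 V = 864 W = 0.864 kW
Runtime = 2 h/day × 31 days = 62 h
Energy = 0.864 kW × 62 h = 53.568 kWh
Tier 1 (0–15 kWh): 15 × $0.16 = $2.4
Above 15 kWh: 38.568 × $0.20 = $7.7136
Bill = $10.11

$10.11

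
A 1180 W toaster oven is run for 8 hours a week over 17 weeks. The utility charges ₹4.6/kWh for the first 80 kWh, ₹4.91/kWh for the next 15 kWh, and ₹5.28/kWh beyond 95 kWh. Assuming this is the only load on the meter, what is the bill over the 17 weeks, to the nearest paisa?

₹787.38

Runtime = 8 h/week × 17 weeks = 136 h
Energy = 1.18 kW × 136 h = 160.48 kWh
Tier 1 (0–80 kWh): 80 × ₹4.6 = ₹368
Tier 2 (80–95 kWh): 15 × ₹4.91 = ₹73.65
Above 95 kWh: 65.48 × ₹5.28 = ₹345.7344
Bill = ₹787.38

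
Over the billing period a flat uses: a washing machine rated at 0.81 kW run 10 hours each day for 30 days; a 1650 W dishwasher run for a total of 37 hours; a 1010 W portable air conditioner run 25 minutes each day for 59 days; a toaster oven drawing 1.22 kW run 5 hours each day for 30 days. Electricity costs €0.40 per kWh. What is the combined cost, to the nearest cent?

€204.75

washing machine: Runtime = 10 h/day × 30 days = 300 h
washing machine: 0.81 kW × 300 h = 243 kWh
dishwasher: 1.65 kW × 37 h = 61.05 kWh
portable air conditioner: Runtime = 25 min × 59 = 1475 min = 24.583333… h
portable air conditioner: 1.01 kW × 24.583333… h = 24.829166… kWh
toaster oven: Runtime = 5 h/day × 30 days = 150 h
toaster oven: 1.22 kW × 150 h = 183 kWh
Total energy = 511.879166… kWh
Cost = 511.879166… × €0.40 = €204.75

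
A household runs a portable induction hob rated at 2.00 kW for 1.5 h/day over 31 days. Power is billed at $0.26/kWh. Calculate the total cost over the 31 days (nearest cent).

$24.18

Runtime = 1.5 h/day × 31 days = 46.5 h
Energy = 2 kW × 46.5 h = 93 kWh
Cost = 93 kWh × $0.26/kWh = $24.18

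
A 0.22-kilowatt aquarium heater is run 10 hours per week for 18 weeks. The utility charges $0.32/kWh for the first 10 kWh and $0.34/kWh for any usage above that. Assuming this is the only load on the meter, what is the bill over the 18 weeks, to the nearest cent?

Runtime = 10 h/week × 18 weeks = 180 h
Energy = 0.22 kW × 180 h = 39.6 kWh
Tier 1 (0–10 kWh): 10 × $0.32 = $3.2
Above 10 kWh: 29.6 × $0.34 = $10.064
Bill = $13.26

$13.26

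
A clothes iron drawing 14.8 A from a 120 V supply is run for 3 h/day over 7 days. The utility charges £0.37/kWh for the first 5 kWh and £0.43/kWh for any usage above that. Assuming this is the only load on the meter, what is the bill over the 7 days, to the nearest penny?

£15.74

Power = 14.8 A × 120 V = 1776 W = 1.776 kW
Runtime = 3 h/day × 7 days = 21 h
Energy = 1.776 kW × 21 h = 37.296 kWh
Tier 1 (0–5 kWh): 5 × £0.37 = £1.85
Above 5 kWh: 32.296 × £0.43 = £13.88728
Bill = £15.74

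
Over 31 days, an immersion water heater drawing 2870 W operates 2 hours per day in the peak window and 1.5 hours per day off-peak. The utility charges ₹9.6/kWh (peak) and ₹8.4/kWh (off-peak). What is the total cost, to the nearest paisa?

₹2829.25

Peak energy = 2.87 kW × 2 h × 31 = 177.94 kWh
Off-peak energy = 2.87 kW × 1.5 h × 31 = 133.455 kWh
Cost = 177.94 × ₹9.6 + 133.455 × ₹8.4 = ₹1708.224 + ₹1121.022 = ₹2829.25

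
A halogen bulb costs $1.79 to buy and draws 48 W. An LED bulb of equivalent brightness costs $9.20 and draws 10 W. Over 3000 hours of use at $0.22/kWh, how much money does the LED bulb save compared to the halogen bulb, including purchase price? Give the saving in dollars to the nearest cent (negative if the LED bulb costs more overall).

$17.67

halogen bulb: $1.79 + (48/1000) kW × 3000 h × $0.22 = $1.79 + $31.68 = $33.47
LED bulb: $9.20 + (10/1000) kW × 3000 h × $0.22 = $9.20 + $6.6 = $15.8
Saving = $33.47 − $15.8 = $17.67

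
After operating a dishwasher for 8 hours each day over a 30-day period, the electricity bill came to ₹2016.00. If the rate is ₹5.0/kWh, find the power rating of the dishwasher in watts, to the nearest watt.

1680 W

Energy = ₹2016.00 ÷ ₹5.0/kWh = 403.2 kWh
Runtime = 8 h/day × 30 days = 240 h
Power = 403.2 kWh ÷ 240 h = 1.68 kW = 1680 W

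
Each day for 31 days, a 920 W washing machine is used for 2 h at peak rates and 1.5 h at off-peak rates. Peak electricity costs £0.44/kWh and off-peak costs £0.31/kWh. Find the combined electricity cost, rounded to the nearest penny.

£38.36

Peak energy = 0.92 kW × 2 h × 31 = 57.04 kWh
Off-peak energy = 0.92 kW × 1.5 h × 31 = 42.78 kWh
Cost = 57.04 × £0.44 + 42.78 × £0.31 = £25.0976 + £13.2618 = £38.36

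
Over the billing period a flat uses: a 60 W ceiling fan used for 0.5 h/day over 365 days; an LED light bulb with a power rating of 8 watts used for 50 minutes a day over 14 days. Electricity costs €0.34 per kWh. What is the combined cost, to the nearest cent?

€3.75

ceiling fan: Runtime = 0.5 h/day × 365 days = 182.5 h
ceiling fan: 0.06 kW × 182.5 h = 10.95 kWh
LED light bulb: Runtime = 50 min × 14 = 700 min = 11.666666… h
LED light bulb: 0.008 kW × 11.666666… h = 0.093333… kWh
Total energy = 11.043333… kWh
Cost = 11.043333… × €0.34 = €3.75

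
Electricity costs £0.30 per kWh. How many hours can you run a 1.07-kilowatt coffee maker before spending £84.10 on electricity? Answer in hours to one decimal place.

Energy available = £84.10 ÷ £0.30/kWh = 280.3333 kWh
Hours = 280.3333 kWh ÷ 1.07 kW = 262.0 h

262.0 h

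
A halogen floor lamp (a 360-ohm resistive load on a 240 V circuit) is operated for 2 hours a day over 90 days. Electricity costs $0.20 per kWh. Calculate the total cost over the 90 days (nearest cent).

Power = V²/R = 240²/360 = 160 W = 0.16 kW
Runtime = 2 h/day × 90 days = 180 h
Energy = 0.16 kW × 180 h = 28.8 kWh
Cost = 28.8 kWh × $0.20/kWh = $5.76

$5.76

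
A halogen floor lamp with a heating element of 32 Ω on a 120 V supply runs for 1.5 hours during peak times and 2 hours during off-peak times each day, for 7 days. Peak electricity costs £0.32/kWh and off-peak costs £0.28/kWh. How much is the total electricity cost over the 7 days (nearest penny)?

Power = V²/R = 120²/32 = 450 W = 0.45 kW
Peak energy = 0.45 kW × 1.5 h × 7 = 4.725 kWh
Off-peak energy = 0.45 kW × 2 h × 7 = 6.3 kWh
Cost = 4.725 × £0.32 + 6.3 × £0.28 = £1.512 + £1.764 = £3.28

£3.28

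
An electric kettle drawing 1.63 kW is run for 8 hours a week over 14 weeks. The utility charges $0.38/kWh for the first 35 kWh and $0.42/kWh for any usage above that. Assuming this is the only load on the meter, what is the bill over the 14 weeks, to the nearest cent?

$75.28

Runtime = 8 h/week × 14 weeks = 112 h
Energy = 1.63 kW × 112 h = 182.56 kWh
Tier 1 (0–35 kWh): 35 × $0.38 = $13.3
Above 35 kWh: 147.56 × $0.42 = $61.9752
Bill = $75.28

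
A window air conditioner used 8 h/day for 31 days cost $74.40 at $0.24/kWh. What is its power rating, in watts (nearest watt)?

Energy = $74.40 ÷ $0.24/kWh = 310 kWh
Runtime = 8 h/day × 31 days = 248 h
Power = 310 kWh ÷ 248 h = 1.25 kW = 1250 W

1250 W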